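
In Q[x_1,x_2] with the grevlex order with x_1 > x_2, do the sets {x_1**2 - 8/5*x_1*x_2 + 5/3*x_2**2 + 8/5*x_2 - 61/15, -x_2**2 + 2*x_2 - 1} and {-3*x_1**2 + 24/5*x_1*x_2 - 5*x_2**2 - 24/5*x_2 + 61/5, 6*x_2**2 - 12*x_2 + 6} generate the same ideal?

Equality of ideals is decidable: compute both reduced Gröbner bases (unique for the ordering) and check whether they agree.
Buchberger on the first generating set:
f_1 = x_1**2 - 8/5*x_1*x_2 + 5/3*x_2**2 + 8/5*x_2 - 61/15, LT = x_1**2.
f_2 = -x_2**2 + 2*x_2 - 1, LT = x_2**2.

The S-polynomials (S(f_1,f_2)) all reduce to 0 modulo the current basis, so we have a Gröbner basis.
Inter-reduce: drop elements whose leading term is divisible by another's, tail-reduce, and make monic.
Reduced Gröbner basis: {x_1**2 - 8/5*x_1*x_2 + 74/15*x_2 - 86/15, x_2**2 - 2*x_2 + 1}.

Buchberger on the second generating set:
h_1 = -3*x_1**2 + 24/5*x_1*x_2 - 5*x_2**2 - 24/5*x_2 + 61/5, LT = x_1**2.
h_2 = 6*x_2**2 - 12*x_2 + 6, LT = x_2**2.

The S-polynomials (S(h_1,h_2)) all reduce to 0 modulo the current basis, so we have a Gröbner basis.
Inter-reduce: drop elements whose leading term is divisible by another's, tail-reduce, and make monic.
Reduced Gröbner basis: {x_1**2 - 8/5*x_1*x_2 + 74/15*x_2 - 86/15, x_2**2 - 2*x_2 + 1}.

The two bases agree; hence the ideals are identical.
The choice of monomial ordering does not affect the verdict — as long as both bases are computed under the same ordering, their equality decides ideal equality.

Yes, the ideals are equal.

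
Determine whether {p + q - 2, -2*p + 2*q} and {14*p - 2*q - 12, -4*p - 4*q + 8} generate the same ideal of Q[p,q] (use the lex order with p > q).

Equality of ideals is decidable: compute both reduced Gröbner bases (unique for the ordering) and check whether they agree.
Buchberger on the first generating set:
f_1 = p + q - 2, LT = p.
f_2 = -2*p + 2*q, LT = p.

S(f_1,f_2): lcm = p. S = 2*q - 2.
  leading term q: no divisor's leading term divides it; move 2*q to the remainder.
  leading term 1: no divisor's leading term divides it; move -2 to the remainder.
  remainder 2*q - 2 ≠ 0; add g_3 = 2*q - 2 to the basis.

The other S-polynomials (S(f_1,g_3), S(f_2,g_3)) all reduce to 0 modulo the current basis, so we have a Gröbner basis.
Inter-reduce: drop elements whose leading term is divisible by another's, tail-reduce, and make monic.
Reduced Gröbner basis: {p - 1, q - 1}.

Buchberger on the second generating set:
h_1 = 14*p - 2*q - 12, LT = p.
h_2 = -4*p - 4*q + 8, LT = p.

S(h_1,h_2): lcm = p. S = -8/7*q + 8/7.
  leading term q: no divisor's leading term divides it; move -8/7*q to the remainder.
  leading term 1: no divisor's leading term divides it; move 8/7 to the remainder.
  remainder -8/7*q + 8/7 ≠ 0; add k_3 = -8/7*q + 8/7 to the basis.

The other S-polynomials (S(h_1,k_3), S(h_2,k_3)) all reduce to 0 modulo the current basis, so we have a Gröbner basis.
Inter-reduce: drop elements whose leading term is divisible by another's, tail-reduce, and make monic.
Reduced Gröbner basis: {p - 1, q - 1}.

These coincide, so the ideals are equal.

Yes, the ideals are equal.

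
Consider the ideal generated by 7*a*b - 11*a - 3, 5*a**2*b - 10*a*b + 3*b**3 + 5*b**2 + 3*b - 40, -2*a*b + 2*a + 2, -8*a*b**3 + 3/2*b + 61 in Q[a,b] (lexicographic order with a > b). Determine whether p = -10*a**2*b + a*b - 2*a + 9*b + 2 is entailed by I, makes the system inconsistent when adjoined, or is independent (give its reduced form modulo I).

First compute the reduced Gröbner basis of I by Buchberger's algorithm.
f_1 = 7*a*b - 11*a - 3, LT = a*b.
f_2 = 5*a**2*b - 10*a*b + 3*b**3 + 5*b**2 + 3*b - 40, LT = a**2*b.
f_3 = -2*a*b + 2*a + 2, LT = a*b.
f_4 = -8*a*b**3 + 3/2*b + 61, LT = a*b**3.

S(f_1,f_2): lcm = a**2*b. S = -11/7*a**2 + 2*a*b - 3/7*a - 3/5*b**3 - b**2 - 3/5*b + 8.
  reduce S modulo (f_1, f_2, f_3, f_4):
  remainder -11/7*a**2 + 19/7*a - 3/5*b**3 - b**2 - 3/5*b + 62/7 ≠ 0; add h_5 = -11/7*a**2 + 19/7*a - 3/5*b**3 - b**2 - 3/5*b + 62/7 to the basis.

S(f_1,f_3): lcm = a*b. S = -4/7*a + 4/7.
  reduce S modulo (f_1, f_2, f_3, f_4, h_5):
  remainder -4/7*a + 4/7 ≠ 0; add h_6 = -4/7*a + 4/7 to the basis.

S(f_1,f_4): lcm = a*b**3. S = -11/7*a*b**2 - 3/7*b**2 + 3/16*b + 61/8.
  reduce S modulo (f_1, f_2, f_3, f_4, h_5, h_6):
  remainder -3/7*b**2 - 381/784*b + 1053/392 ≠ 0; add h_7 = -3/7*b**2 - 381/784*b + 1053/392 to the basis.

S(f_2,f_3): lcm = a**2*b. S = a**2 - 2*a*b + a + 3/5*b**3 + b**2 + 3/5*b - 8.
  reduce S modulo (f_1, f_2, f_3, f_4, h_5, h_6, h_7):
  remainder 250771/172480*b - 250771/86240 ≠ 0; add h_8 = 250771/172480*b - 250771/86240 to the basis.

The other S-polynomials (S(f_2,f_4), S(f_3,f_4), S(f_1,h_5), S(f_2,h_5), S(f_3,h_5), S(f_4,h_5), S(f_1,h_6), S(f_2,h_6), S(f_3,h_6), S(f_4,h_6), S(h_5,h_6), S(f_1,h_7), S(f_2,h_7), S(f_3,h_7), S(f_4,h_7), S(h_5,h_7), S(h_6,h_7), S(f_1,h_8), S(f_2,h_8), S(f_3,h_8), S(f_4,h_8), S(h_5,h_8), S(h_6,h_8), S(h_7,h_8)) all reduce to 0 modulo the current basis, so we have a Gröbner basis.
Inter-reduce: drop elements whose leading term is divisible by another's, tail-reduce, and make monic.
Reduced Gröbner basis: {a - 1, b - 2}.
Label its elements g_1 = a - 1, g_2 = b - 2.

Reduce p = -10*a**2*b + a*b - 2*a + 9*b + 2 modulo G:
  leading term a**2*b: subtract (-10*a*b)·g_1 from -10*a**2*b + a*b - 2*a + 9*b + 2 → -9*a*b - 2*a + 9*b + 2
  leading term a*b: subtract (-9*b)·g_1 from -9*a*b - 2*a + 9*b + 2 → -2*a + 2
  leading term a: subtract (-2)·g_1 from -2*a + 2 → 0
  normal form = 0.
Since the normal form is 0, p ∈ I.

-10*a**2*b + a*b - 2*a + 9*b + 2 lies in I (it reduces to 0).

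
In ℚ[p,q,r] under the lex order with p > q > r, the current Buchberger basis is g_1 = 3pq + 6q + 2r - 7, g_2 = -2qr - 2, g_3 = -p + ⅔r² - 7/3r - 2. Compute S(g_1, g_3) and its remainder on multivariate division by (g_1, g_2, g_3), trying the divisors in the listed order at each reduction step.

S(g_1, g_3) = ⅔qr² - 7/3qr + ⅔r - 7/3; remainder on division = 0.

lcm(LM(g_1), LM(g_3)) = pq.
S = (lcm/LT(g_1))·g_1 − (lcm/LT(g_3))·g_3 = ⅔qr² - 7/3qr + ⅔r - 7/3.
Reduce S modulo (g_1, g_2, g_3) in that order:
  leading term qr²: subtract (-⅓r)·g_2 from ⅔qr² - 7/3qr + ⅔r - 7/3 → -7/3qr - 7/3
  leading term qr: subtract (7/6)·g_2 from -7/3qr - 7/3 → 0
The remainder is 0, so this S-polynomial contributes no new basis element.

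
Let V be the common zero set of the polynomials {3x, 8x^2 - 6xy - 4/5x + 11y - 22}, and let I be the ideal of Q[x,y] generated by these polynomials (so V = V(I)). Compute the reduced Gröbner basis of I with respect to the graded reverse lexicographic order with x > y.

G = {x, y - 2}

f_1 = 3x, LT = x.
f_2 = 8x^2 - 6xy - 4/5x + 11y - 22, LT = x^2.

S(f_1,f_2): lcm = x^2. S = 3/4xy + 1/10x - 11/8y + 11/4.
  leading term xy: subtract (1/4y)·f_1 from 3/4xy + 1/10x - 11/8y + 11/4 → 1/10x - 11/8y + 11/4
  leading term x: subtract (1/30)·f_1 from 1/10x - 11/8y + 11/4 → -11/8y + 11/4
  leading term y: no divisor's leading term divides it; move -11/8y to the remainder.
  leading term 1: no divisor's leading term divides it; move 11/4 to the remainder.
  remainder -11/8y + 11/4 ≠ 0; add g_3 = -11/8y + 11/4 to the basis.

The other S-polynomials (S(f_1,g_3), S(f_2,g_3)) all reduce to 0 modulo the current basis, so we have a Gröbner basis.
Inter-reduce: drop elements whose leading term is divisible by another's, tail-reduce, and make monic.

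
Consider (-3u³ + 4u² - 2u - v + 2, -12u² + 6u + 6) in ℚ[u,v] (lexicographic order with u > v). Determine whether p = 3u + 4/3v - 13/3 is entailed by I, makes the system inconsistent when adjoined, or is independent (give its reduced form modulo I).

First compute the reduced Gröbner basis of I by Buchberger's algorithm.
f_1 = -3u³ + 4u² - 2u - v + 2, LT = u³.
f_2 = -12u² + 6u + 6, LT = u².

S(f_1,f_2): lcm = u³. S = -⅚u² + 7/6u + ⅓v - ⅔.
  leading term u²: subtract (5/72)·f_2 from -⅚u² + 7/6u + ⅓v - ⅔ → ¾u + ⅓v - 13/12
  leading term u: no divisor's leading term divides it; move ¾u to the remainder.
  leading term v: no divisor's leading term divides it; move ⅓v to the remainder.
  leading term 1: no divisor's leading term divides it; move -13/12 to the remainder.
  remainder ¾u + ⅓v - 13/12 ≠ 0; add h_3 = ¾u + ⅓v - 13/12 to the basis.

S(f_1,h_3): lcm = u³. S = -4/9u²v + 1/9u² + ⅔u + ⅓v - ⅔.
  leading term u²v: subtract (1/27v)·f_2 from -4/9u²v + 1/9u² + ⅔u + ⅓v - ⅔ → 1/9u² - 2/9uv + ⅔u + 1/9v - ⅔
  leading term u²: subtract (-1/108)·f_2 from 1/9u² - 2/9uv + ⅔u + 1/9v - ⅔ → -2/9uv + 13/18u + 1/9v - 11/18
  leading term uv: subtract (-8/27v)·h_3 from -2/9uv + 13/18u + 1/9v - 11/18 → 13/18u + 8/81v² - 17/81v - 11/18
  leading term u: subtract (26/27)·h_3 from 13/18u + 8/81v² - 17/81v - 11/18 → 8/81v² - 43/81v + 35/81
  leading term v²: no divisor's leading term divides it; move 8/81v² to the remainder.
  leading term v: no divisor's leading term divides it; move -43/81v to the remainder.
  leading term 1: no divisor's leading term divides it; move 35/81 to the remainder.
  remainder 8/81v² - 43/81v + 35/81 ≠ 0; add h_4 = 8/81v² - 43/81v + 35/81 to the basis.

The other S-polynomials (S(f_2,h_3), S(f_1,h_4), S(f_2,h_4), S(h_3,h_4)) all reduce to 0 modulo the current basis, so we have a Gröbner basis.
Inter-reduce: drop elements whose leading term is divisible by another's, tail-reduce, and make monic.
Reduced Gröbner basis: {u + 4/9v - 13/9, v² - 43/8v + 35/8}.
Label its elements g_1 = u + 4/9v - 13/9, g_2 = v² - 43/8v + 35/8.

Reduce p = 3u + 4/3v - 13/3 modulo G:
  leading term u: subtract (3)·g_1 from 3u + 4/3v - 13/3 → 0
  normal form = 0.
Since the normal form is 0, p ∈ I.

3u + 4/3v - 13/3 lies in I (it reduces to 0).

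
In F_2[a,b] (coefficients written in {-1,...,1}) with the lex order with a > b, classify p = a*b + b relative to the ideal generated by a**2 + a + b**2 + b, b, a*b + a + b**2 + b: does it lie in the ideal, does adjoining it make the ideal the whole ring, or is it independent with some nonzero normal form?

a*b + b lies in I (it reduces to 0).

First compute the reduced Gröbner basis of I by Buchberger's algorithm.
f_1 = a**2 + a + b**2 + b, LT = a**2.
f_2 = b, LT = b.
f_3 = a*b + a + b**2 + b, LT = a*b.

S(f_1,f_3): lcm = a**2*b. S = a**2 + a*b**2 + b**3 + b**2.
  leading term a**2: subtract (1)·f_1 from a**2 + a*b**2 + b**3 + b**2 → a*b**2 + a + b**3 + b
  leading term a*b**2: subtract (a*b)·f_2 from a*b**2 + a + b**3 + b → a + b**3 + b
  leading term a: no divisor's leading term divides it; move a to the remainder.
  leading term b**3: subtract (b**2)·f_2 from b**3 + b → b
  leading term b: subtract (1)·f_2 from b → 0
  remainder a ≠ 0; add h_4 = a to the basis.

The other S-polynomials (S(f_1,f_2), S(f_2,f_3), S(f_1,h_4), S(f_2,h_4), S(f_3,h_4)) all reduce to 0 modulo the current basis, so we have a Gröbner basis.
Inter-reduce: drop elements whose leading term is divisible by another's, tail-reduce, and make monic.
Reduced Gröbner basis: {a, b}.
Label its elements g_1 = a, g_2 = b.

Reduce p = a*b + b modulo G:
  leading term a*b: subtract (b)·g_1 from a*b + b → b
  leading term b: subtract (1)·g_2 from b → 0
  normal form = 0.
Since the normal form is 0, p ∈ I.

The remainder on division by a Gröbner basis is unique — it is the normal form.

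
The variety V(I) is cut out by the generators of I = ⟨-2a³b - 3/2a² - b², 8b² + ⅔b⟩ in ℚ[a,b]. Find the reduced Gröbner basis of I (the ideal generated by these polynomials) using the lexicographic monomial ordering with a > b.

G = {a³ - 9a² + ½b, a²b + 1/12a², b² + 1/12b}

f_1 = -2a³b - 3/2a² - b², LT = a³b.
f_2 = 8b² + ⅔b, LT = b².

S(f_1,f_2): lcm = a³b². S = -1/12a³b + ¾a²b + ½b³.
  leading term a³b: subtract (1/24)·f_1 from -1/12a³b + ¾a²b + ½b³ → ¾a²b + 1/16a² + ½b³ + 1/24b²
  leading term a²b: no divisor's leading term divides it; move ¾a²b to the remainder.
  leading term a²: no divisor's leading term divides it; move 1/16a² to the remainder.
  leading term b³: subtract (1/16b)·f_2 from ½b³ + 1/24b² → 0
  remainder ¾a²b + 1/16a² ≠ 0; add g_3 = ¾a²b + 1/16a² to the basis.

S(f_1,g_3): lcm = a³b. S = -1/12a³ + ¾a² + ½b².
  leading term a³: no divisor's leading term divides it; move -1/12a³ to the remainder.
  leading term a²: no divisor's leading term divides it; move ¾a² to the remainder.
  leading term b²: subtract (1/16)·f_2 from ½b² → -1/24b
  leading term b: no divisor's leading term divides it; move -1/24b to the remainder.
  remainder -1/12a³ + ¾a² - 1/24b ≠ 0; add g_4 = -1/12a³ + ¾a² - 1/24b to the basis.

S(f_2,g_3): lcm = a²b². S = 0.
  remainder 0.

S(f_1,g_4): lcm = a³b. S = 9a²b + ¾a².
  leading term a²b: subtract (12)·g_3 from 9a²b + ¾a² → 0
  remainder 0.

S(f_2,g_4): leading monomials are coprime, so the S-polynomial reduces to 0 (Buchberger's first criterion).
S(g_3,g_4): lcm = a³b. S = 1/12a³ + 9a²b - ½b².
  leading term a³: subtract (-1)·g_4 from 1/12a³ + 9a²b - ½b² → 9a²b + ¾a² - ½b² - 1/24b
  leading term a²b: subtract (12)·g_3 from 9a²b + ¾a² - ½b² - 1/24b → -½b² - 1/24b
  leading term b²: subtract (-1/16)·f_2 from -½b² - 1/24b → 0
  remainder 0.

Every S-polynomial of the final basis reduces to 0, so we have a Gröbner basis.
Inter-reduce: drop elements whose leading term is divisible by another's, tail-reduce, and make monic.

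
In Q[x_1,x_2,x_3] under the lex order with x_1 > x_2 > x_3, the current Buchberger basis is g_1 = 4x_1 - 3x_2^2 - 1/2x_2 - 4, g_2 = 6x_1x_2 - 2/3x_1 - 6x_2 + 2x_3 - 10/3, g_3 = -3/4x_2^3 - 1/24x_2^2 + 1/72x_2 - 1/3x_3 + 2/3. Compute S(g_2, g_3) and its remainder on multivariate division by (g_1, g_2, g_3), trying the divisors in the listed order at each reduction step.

lcm(LM(g_2), LM(g_3)) = x_1x_2^3.
S = (lcm/LT(g_2))·g_2 − (lcm/LT(g_3))·g_3 = -1/6x_1x_2^2 + 1/54x_1x_2 - 4/9x_1x_3 + 8/9x_1 - x_2^3 + 1/3x_2^2x_3 - 5/9x_2^2.
Reduce S modulo (g_1, g_2, g_3) in that order:
  leading term x_1x_2^2: subtract (-1/24x_2^2)·g_1 from -1/6x_1x_2^2 + 1/54x_1x_2 - 4/9x_1x_3 + 8/9x_1 - x_2^3 + 1/3x_2^2x_3 - 5/9x_2^2 → 1/54x_1x_2 - 4/9x_1x_3 + 8/9x_1 - 1/8x_2^4 - 49/48x_2^3 + 1/3x_2^2x_3 - 13/18x_2^2
  leading term x_1x_2: subtract (1/216x_2)·g_1 from 1/54x_1x_2 - 4/9x_1x_3 + 8/9x_1 - 1/8x_2^4 - 49/48x_2^3 + 1/3x_2^2x_3 - 13/18x_2^2 → -4/9x_1x_3 + 8/9x_1 - 1/8x_2^4 - 145/144x_2^3 + 1/3x_2^2x_3 - 311/432x_2^2 + 1/54x_2
  leading term x_1x_3: subtract (-1/9x_3)·g_1 from -4/9x_1x_3 + 8/9x_1 - 1/8x_2^4 - 145/144x_2^3 + 1/3x_2^2x_3 - 311/432x_2^2 + 1/54x_2 → 8/9x_1 - 1/8x_2^4 - 145/144x_2^3 - 311/432x_2^2 - 1/18x_2x_3 + 1/54x_2 - 4/9x_3
  leading term x_1: subtract (2/9)·g_1 from 8/9x_1 - 1/8x_2^4 - 145/144x_2^3 - 311/432x_2^2 - 1/18x_2x_3 + 1/54x_2 - 4/9x_3 → -1/8x_2^4 - 145/144x_2^3 - 23/432x_2^2 - 1/18x_2x_3 + 7/54x_2 - 4/9x_3 + 8/9
  leading term x_2^4: subtract (1/6x_2)·g_3 from -1/8x_2^4 - 145/144x_2^3 - 23/432x_2^2 - 1/18x_2x_3 + 7/54x_2 - 4/9x_3 + 8/9 → -x_2^3 - 1/18x_2^2 + 1/54x_2 - 4/9x_3 + 8/9
  leading term x_2^3: subtract (4/3)·g_3 from -x_2^3 - 1/18x_2^2 + 1/54x_2 - 4/9x_3 + 8/9 → 0
The remainder is 0, so this S-polynomial contributes no new basis element.

S(g_2, g_3) = -1/6x_1x_2^2 + 1/54x_1x_2 - 4/9x_1x_3 + 8/9x_1 - x_2^3 + 1/3x_2^2x_3 - 5/9x_2^2; remainder on division = 0.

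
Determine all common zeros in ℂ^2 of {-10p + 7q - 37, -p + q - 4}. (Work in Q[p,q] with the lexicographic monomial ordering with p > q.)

Compute a lex Gröbner basis by Buchberger's algorithm.
f_1 = -10p + 7q - 37, LT = p.
f_2 = -p + q - 4, LT = p.

S(f_1,f_2): lcm = p. S = 3/10q - 3/10.
  leading term q: no divisor's leading term divides it; move 3/10q to the remainder.
  leading term 1: no divisor's leading term divides it; move -3/10 to the remainder.
  remainder 3/10q - 3/10 ≠ 0; add h_3 = 3/10q - 3/10 to the basis.

The other S-polynomials (S(f_1,h_3), S(f_2,h_3)) all reduce to 0 modulo the current basis, so we have a Gröbner basis.
Inter-reduce: drop elements whose leading term is divisible by another's, tail-reduce, and make monic.
Reduced Gröbner basis: {p + 3, q - 1}.

From the last basis element, q - 1 = 0, so q takes values in {1}. Each choice, substituted upward through the basis, yields the corresponding point(s) of the solution set.
  q = 1: the earlier basis element becomes p + 3 = 0, giving p = -3 — point (-3, 1).

{(-3, 1)}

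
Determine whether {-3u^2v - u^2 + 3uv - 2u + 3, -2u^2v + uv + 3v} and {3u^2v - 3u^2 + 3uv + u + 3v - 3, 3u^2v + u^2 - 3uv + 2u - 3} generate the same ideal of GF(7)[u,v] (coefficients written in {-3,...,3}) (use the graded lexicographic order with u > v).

For a fixed monomial order, each ideal has a unique reduced Gröbner basis; comparing bases decides equality.
Buchberger on the first generating set:
f_1 = -3u^2v - u^2 + 3uv - 2u + 3, LT = u^2v.
f_2 = -2u^2v + uv + 3v, LT = u^2v.

S(f_1,f_2): lcm = u^2v. S = -2u^2 + 3uv + 3u - 2v - 1.
  reduce S modulo (f_1, f_2):
  remainder -2u^2 + 3uv + 3u - 2v - 1 ≠ 0; add g_3 = -2u^2 + 3uv + 3u - 2v - 1 to the basis.

S(f_1,g_3): lcm = u^2v. S = -2uv^2 - 2u^2 - 3uv - v^2 + 3u + 3v - 1.
  reduce S modulo (f_1, f_2, g_3):
  remainder -2uv^2 + uv - v^2 - 2v ≠ 0; add g_4 = -2uv^2 + uv - v^2 - 2v to the basis.

S(f_1,g_4): lcm = u^2v^2. S = 2u^2v + 2uv^2 + 2uv - v.
  reduce S modulo (f_1, f_2, g_3, g_4):
  remainder -3uv - v^2 ≠ 0; add g_5 = -3uv - v^2 to the basis.

S(g_4,g_5): lcm = uv^2. S = 2v^3 + 3uv - 3v^2 + v.
  reduce S modulo (f_1, f_2, g_3, g_4, g_5):
  remainder 2v^3 + 3v^2 + v ≠ 0; add g_6 = 2v^3 + 3v^2 + v to the basis.

The other S-polynomials (S(f_2,g_3), S(f_2,g_4), S(g_3,g_4), S(f_1,g_5), S(f_2,g_5), S(g_3,g_5), S(f_1,g_6), S(f_2,g_6), S(g_3,g_6), S(g_4,g_6), S(g_5,g_6)) all reduce to 0 modulo the current basis, so we have a Gröbner basis.
Inter-reduce: drop elements whose leading term is divisible by another's, tail-reduce, and make monic.
Reduced Gröbner basis: {v^3 - 2v^2 - 3v, u^2 - 3v^2 + 2u + v - 3, uv - 2v^2}.

Buchberger on the second generating set:
h_1 = 3u^2v - 3u^2 + 3uv + u + 3v - 3, LT = u^2v.
h_2 = 3u^2v + u^2 - 3uv + 2u - 3, LT = u^2v.

S(h_1,h_2): lcm = u^2v. S = u^2 + 2uv + 2u + v.
  reduce S modulo (h_1, h_2):
  remainder u^2 + 2uv + 2u + v ≠ 0; add k_3 = u^2 + 2uv + 2u + v to the basis.

S(h_1,k_3): lcm = u^2v. S = -2uv^2 - u^2 - uv - v^2 - 2u + v - 1.
  reduce S modulo (h_1, h_2, k_3):
  remainder -2uv^2 + uv - v^2 + 2v - 1 ≠ 0; add k_4 = -2uv^2 + uv - v^2 + 2v - 1 to the basis.

S(h_1,k_4): lcm = u^2v^2. S = 3u^2v - 3uv^2 - uv + v^2 + 3u - v.
  reduce S modulo (h_1, h_2, k_3, k_4):
  remainder -uv - v^2 + 3u - 3v + 1 ≠ 0; add k_5 = -uv - v^2 + 3u - 3v + 1 to the basis.

S(k_4,k_5): lcm = uv^2. S = -v^3 - uv + v^2 - 3.
  reduce S modulo (h_1, h_2, k_3, k_4, k_5):
  remainder -v^3 + 2v^2 - 3u + 3v + 3 ≠ 0; add k_6 = -v^3 + 2v^2 - 3u + 3v + 3 to the basis.

The other S-polynomials (S(h_2,k_3), S(h_2,k_4), S(k_3,k_4), S(h_1,k_5), S(h_2,k_5), S(k_3,k_5), S(h_1,k_6), S(h_2,k_6), S(k_3,k_6), S(k_4,k_6), S(k_5,k_6)) all reduce to 0 modulo the current basis, so we have a Gröbner basis.
Inter-reduce: drop elements whose leading term is divisible by another's, tail-reduce, and make monic.
Reduced Gröbner basis: {v^3 - 2v^2 + 3u - 3v - 3, u^2 - 2v^2 + u + 2v + 2, uv + v^2 - 3u + 3v - 1}.

These differ, so the ideals are not equal.

No, the ideals differ.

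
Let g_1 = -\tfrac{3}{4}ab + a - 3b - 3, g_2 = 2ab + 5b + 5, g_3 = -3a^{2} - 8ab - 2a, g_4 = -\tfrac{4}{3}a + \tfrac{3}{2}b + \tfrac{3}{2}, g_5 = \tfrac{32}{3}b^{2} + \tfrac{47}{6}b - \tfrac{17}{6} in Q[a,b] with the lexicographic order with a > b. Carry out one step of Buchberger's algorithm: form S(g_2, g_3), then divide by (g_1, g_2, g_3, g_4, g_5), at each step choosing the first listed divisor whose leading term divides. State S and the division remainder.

lcm(LM(g_2), LM(g_3)) = a^{2}b.
S = (lcm/LT(g_2))·g_2 − (lcm/LT(g_3))·g_3 = -\tfrac{8}{3}ab^{2} + \tfrac{11}{6}ab + \tfrac{5}{2}a.
Reduce S modulo (g_1, g_2, g_3, g_4, g_5) in that order:
  leading term ab^{2}: subtract (\tfrac{32}{9}b)·g_1 from -\tfrac{8}{3}ab^{2} + \tfrac{11}{6}ab + \tfrac{5}{2}a → -\tfrac{31}{18}ab + \tfrac{5}{2}a + \tfrac{32}{3}b^{2} + \tfrac{32}{3}b
  leading term ab: subtract (\tfrac{62}{27})·g_1 from -\tfrac{31}{18}ab + \tfrac{5}{2}a + \tfrac{32}{3}b^{2} + \tfrac{32}{3}b → \tfrac{11}{54}a + \tfrac{32}{3}b^{2} + \tfrac{158}{9}b + \tfrac{62}{9}
  leading term a: subtract (-\tfrac{11}{72})·g_4 from \tfrac{11}{54}a + \tfrac{32}{3}b^{2} + \tfrac{158}{9}b + \tfrac{62}{9} → \tfrac{32}{3}b^{2} + \tfrac{2561}{144}b + \tfrac{1025}{144}
  leading term b^{2}: subtract (1)·g_5 from \tfrac{32}{3}b^{2} + \tfrac{2561}{144}b + \tfrac{1025}{144} → \tfrac{1433}{144}b + \tfrac{1433}{144}
  leading term b: no divisor's leading term divides it; move \tfrac{1433}{144}b to the remainder.
  leading term 1: no divisor's leading term divides it; move \tfrac{1433}{144} to the remainder.
The remainder \tfrac{1433}{144}b + \tfrac{1433}{144} is nonzero, so it would be added as the next basis element.
This is the inner loop of Buchberger's algorithm — each nonzero remainder becomes a new basis element.

S(g_2, g_3) = -\tfrac{8}{3}ab^{2} + \tfrac{11}{6}ab + \tfrac{5}{2}a; remainder on division = \tfrac{1433}{144}b + \tfrac{1433}{144}.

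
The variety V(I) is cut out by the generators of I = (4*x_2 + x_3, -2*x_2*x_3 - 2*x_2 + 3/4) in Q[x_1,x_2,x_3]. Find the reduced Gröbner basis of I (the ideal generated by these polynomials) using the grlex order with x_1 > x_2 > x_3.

f_1 = 4*x_2 + x_3, LT = x_2.
f_2 = -2*x_2*x_3 - 2*x_2 + 3/4, LT = x_2*x_3.

S(f_1,f_2): lcm = x_2*x_3. S = 1/4*x_3**2 - x_2 + 3/8.
  leading term x_3**2: no divisor's leading term divides it; move 1/4*x_3**2 to the remainder.
  leading term x_2: subtract (-1/4)·f_1 from -x_2 + 3/8 → 1/4*x_3 + 3/8
  leading term x_3: no divisor's leading term divides it; move 1/4*x_3 to the remainder.
  leading term 1: no divisor's leading term divides it; move 3/8 to the remainder.
  remainder 1/4*x_3**2 + 1/4*x_3 + 3/8 ≠ 0; add g_3 = 1/4*x_3**2 + 1/4*x_3 + 3/8 to the basis.

The other S-polynomials (S(f_1,g_3), S(f_2,g_3)) all reduce to 0 modulo the current basis, so we have a Gröbner basis.
Inter-reduce: drop elements whose leading term is divisible by another's, tail-reduce, and make monic.

G = {x_3**2 + x_3 + 3/2, x_2 + 1/4*x_3}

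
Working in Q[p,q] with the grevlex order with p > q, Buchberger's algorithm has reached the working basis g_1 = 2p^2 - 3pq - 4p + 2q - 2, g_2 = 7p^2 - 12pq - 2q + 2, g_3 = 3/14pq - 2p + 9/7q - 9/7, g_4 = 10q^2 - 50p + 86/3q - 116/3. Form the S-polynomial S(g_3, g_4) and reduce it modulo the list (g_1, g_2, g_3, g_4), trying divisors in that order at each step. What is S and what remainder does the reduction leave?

S(g_3, g_4) = 5p^2 - 61/5pq + 6q^2 + 58/15p - 6q; remainder on division = 0.

lcm(LM(g_3), LM(g_4)) = pq^2.
S = (lcm/LT(g_3))·g_3 − (lcm/LT(g_4))·g_4 = 5p^2 - 61/5pq + 6q^2 + 58/15p - 6q.
Reduce S modulo (g_1, g_2, g_3, g_4) in that order:
  leading term p^2: subtract (5/2)·g_1 from 5p^2 - 61/5pq + 6q^2 + 58/15p - 6q → -47/10pq + 6q^2 + 208/15p - 11q + 5
  leading term pq: subtract (-329/15)·g_3 from -47/10pq + 6q^2 + 208/15p - 11q + 5 → 6q^2 - 30p + 86/5q - 116/5
  leading term q^2: subtract (3/5)·g_4 from 6q^2 - 30p + 86/5q - 116/5 → 0
The remainder is 0, so this S-polynomial contributes no new basis element.
This is the inner loop of Buchberger's algorithm — each nonzero remainder becomes a new basis element.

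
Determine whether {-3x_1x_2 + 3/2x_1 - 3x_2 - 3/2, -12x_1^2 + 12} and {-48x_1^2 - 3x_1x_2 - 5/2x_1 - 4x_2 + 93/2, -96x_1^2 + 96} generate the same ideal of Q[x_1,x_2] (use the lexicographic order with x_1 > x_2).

No, the ideals differ.

Since reduced Gröbner bases are canonical representatives of ideals under a given ordering, it suffices to compute and compare them.
Buchberger on the first generating set:
f_1 = -3x_1x_2 + 3/2x_1 - 3x_2 - 3/2, LT = x_1x_2.
f_2 = -12x_1^2 + 12, LT = x_1^2.

S(f_1,f_2): lcm = x_1^2x_2. S = -1/2x_1^2 + x_1x_2 + 1/2x_1 + x_2.
  leading term x_1^2: subtract (1/24)·f_2 from -1/2x_1^2 + x_1x_2 + 1/2x_1 + x_2 → x_1x_2 + 1/2x_1 + x_2 - 1/2
  leading term x_1x_2: subtract (-1/3)·f_1 from x_1x_2 + 1/2x_1 + x_2 - 1/2 → x_1 - 1
  leading term x_1: no divisor's leading term divides it; move x_1 to the remainder.
  leading term 1: no divisor's leading term divides it; move -1 to the remainder.
  remainder x_1 - 1 ≠ 0; add g_3 = x_1 - 1 to the basis.

S(f_1,g_3): lcm = x_1x_2. S = -1/2x_1 + 2x_2 + 1/2.
  leading term x_1: subtract (-1/2)·g_3 from -1/2x_1 + 2x_2 + 1/2 → 2x_2
  leading term x_2: no divisor's leading term divides it; move 2x_2 to the remainder.
  remainder 2x_2 ≠ 0; add g_4 = 2x_2 to the basis.

S(f_2,g_3): lcm = x_1^2. S = x_1 - 1.
  leading term x_1: subtract (1)·g_3 from x_1 - 1 → 0
  remainder 0.

S(f_1,g_4): lcm = x_1x_2. S = -1/2x_1 + x_2 + 1/2.
  leading term x_1: subtract (-1/2)·g_3 from -1/2x_1 + x_2 + 1/2 → x_2
  leading term x_2: subtract (1/2)·g_4 from x_2 → 0
  remainder 0.

S(f_2,g_4): leading monomials are coprime, so the S-polynomial reduces to 0 (Buchberger's first criterion).
S(g_3,g_4): leading monomials are coprime, so the S-polynomial reduces to 0 (Buchberger's first criterion).
Every S-polynomial of the final basis reduces to 0, so we have a Gröbner basis.
Inter-reduce: drop elements whose leading term is divisible by another's, tail-reduce, and make monic.
Reduced Gröbner basis: {x_1 - 1, x_2}.

Buchberger on the second generating set:
h_1 = -48x_1^2 - 3x_1x_2 - 5/2x_1 - 4x_2 + 93/2, LT = x_1^2.
h_2 = -96x_1^2 + 96, LT = x_1^2.

S(h_1,h_2): lcm = x_1^2. S = 1/16x_1x_2 + 5/96x_1 + 1/12x_2 + 1/32.
  leading term x_1x_2: no divisor's leading term divides it; move 1/16x_1x_2 to the remainder.
  leading term x_1: no divisor's leading term divides it; move 5/96x_1 to the remainder.
  leading term x_2: no divisor's leading term divides it; move 1/12x_2 to the remainder.
  leading term 1: no divisor's leading term divides it; move 1/32 to the remainder.
  remainder 1/16x_1x_2 + 5/96x_1 + 1/12x_2 + 1/32 ≠ 0; add k_3 = 1/16x_1x_2 + 5/96x_1 + 1/12x_2 + 1/32 to the basis.

S(h_1,k_3): lcm = x_1^2x_2. S = -5/6x_1^2 + 1/16x_1x_2^2 - 41/32x_1x_2 - 1/2x_1 + 1/12x_2^2 - 31/32x_2.
  leading term x_1^2: subtract (5/288)·h_1 from -5/6x_1^2 + 1/16x_1x_2^2 - 41/32x_1x_2 - 1/2x_1 + 1/12x_2^2 - 31/32x_2 → 1/16x_1x_2^2 - 59/48x_1x_2 - 263/576x_1 + 1/12x_2^2 - 259/288x_2 - 155/192
  leading term x_1x_2^2: subtract (x_2)·k_3 from 1/16x_1x_2^2 - 59/48x_1x_2 - 263/576x_1 + 1/12x_2^2 - 259/288x_2 - 155/192 → -41/32x_1x_2 - 263/576x_1 - 67/72x_2 - 155/192
  leading term x_1x_2: subtract (-41/2)·k_3 from -41/32x_1x_2 - 263/576x_1 - 67/72x_2 - 155/192 → 11/18x_1 + 7/9x_2 - 1/6
  leading term x_1: no divisor's leading term divides it; move 11/18x_1 to the remainder.
  leading term x_2: no divisor's leading term divides it; move 7/9x_2 to the remainder.
  leading term 1: no divisor's leading term divides it; move -1/6 to the remainder.
  remainder 11/18x_1 + 7/9x_2 - 1/6 ≠ 0; add k_4 = 11/18x_1 + 7/9x_2 - 1/6 to the basis.

S(h_2,k_3): lcm = x_1^2x_2. S = -5/6x_1^2 - 4/3x_1x_2 - 1/2x_1 - x_2.
  leading term x_1^2: subtract (5/288)·h_1 from -5/6x_1^2 - 4/3x_1x_2 - 1/2x_1 - x_2 → -41/32x_1x_2 - 263/576x_1 - 67/72x_2 - 155/192
  leading term x_1x_2: subtract (-41/2)·k_3 from -41/32x_1x_2 - 263/576x_1 - 67/72x_2 - 155/192 → 11/18x_1 + 7/9x_2 - 1/6
  leading term x_1: subtract (1)·k_4 from 11/18x_1 + 7/9x_2 - 1/6 → 0
  remainder 0.

S(h_1,k_4): lcm = x_1^2. S = -213/176x_1x_2 + 343/1056x_1 + 1/12x_2 - 31/32.
  leading term x_1x_2: subtract (-213/11)·k_3 from -213/176x_1x_2 + 343/1056x_1 + 1/12x_2 - 31/32 → 4/3x_1 + 56/33x_2 - 4/11
  leading term x_1: subtract (24/11)·k_4 from 4/3x_1 + 56/33x_2 - 4/11 → 0
  remainder 0.

S(h_2,k_4): lcm = x_1^2. S = -14/11x_1x_2 + 3/11x_1 - 1.
  leading term x_1x_2: subtract (-224/11)·k_3 from -14/11x_1x_2 + 3/11x_1 - 1 → 4/3x_1 + 56/33x_2 - 4/11
  leading term x_1: subtract (24/11)·k_4 from 4/3x_1 + 56/33x_2 - 4/11 → 0
  remainder 0.

S(k_3,k_4): lcm = x_1x_2. S = 5/6x_1 - 14/11x_2^2 + 53/33x_2 + 1/2.
  leading term x_1: subtract (15/11)·k_4 from 5/6x_1 - 14/11x_2^2 + 53/33x_2 + 1/2 → -14/11x_2^2 + 6/11x_2 + 8/11
  leading term x_2^2: no divisor's leading term divides it; move -14/11x_2^2 to the remainder.
  leading term x_2: no divisor's leading term divides it; move 6/11x_2 to the remainder.
  leading term 1: no divisor's leading term divides it; move 8/11 to the remainder.
  remainder -14/11x_2^2 + 6/11x_2 + 8/11 ≠ 0; add k_5 = -14/11x_2^2 + 6/11x_2 + 8/11 to the basis.

S(h_1,k_5): leading monomials are coprime, so the S-polynomial reduces to 0 (Buchberger's first criterion).
S(h_2,k_5): leading monomials are coprime, so the S-polynomial reduces to 0 (Buchberger's first criterion).
S(k_3,k_5): lcm = x_1x_2^2. S = 53/42x_1x_2 + 4/7x_1 + 4/3x_2^2 + 1/2x_2.
  leading term x_1x_2: subtract (424/21)·k_3 from 53/42x_1x_2 + 4/7x_1 + 4/3x_2^2 + 1/2x_2 → -121/252x_1 + 4/3x_2^2 - 149/126x_2 - 53/84
  leading term x_1: subtract (-11/14)·k_4 from -121/252x_1 + 4/3x_2^2 - 149/126x_2 - 53/84 → 4/3x_2^2 - 4/7x_2 - 16/21
  leading term x_2^2: subtract (-22/21)·k_5 from 4/3x_2^2 - 4/7x_2 - 16/21 → 0
  remainder 0.

S(k_4,k_5): leading monomials are coprime, so the S-polynomial reduces to 0 (Buchberger's first criterion).
Every S-polynomial of the final basis reduces to 0, so we have a Gröbner basis.
Inter-reduce: drop elements whose leading term is divisible by another's, tail-reduce, and make monic.
Reduced Gröbner basis: {x_1 + 14/11x_2 - 3/11, x_2^2 - 3/7x_2 - 4/7}.

Since the reduced bases disagree, the two ideals are not the same.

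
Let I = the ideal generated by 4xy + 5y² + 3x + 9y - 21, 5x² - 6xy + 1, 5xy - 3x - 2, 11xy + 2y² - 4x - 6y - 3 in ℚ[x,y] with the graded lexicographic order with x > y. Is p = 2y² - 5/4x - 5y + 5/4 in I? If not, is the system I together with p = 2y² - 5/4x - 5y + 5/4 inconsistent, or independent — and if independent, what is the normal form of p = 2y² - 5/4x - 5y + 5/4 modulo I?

Adjoining 2y² - 5/4x - 5y + 5/4 makes the ideal the whole ring: the system is inconsistent.

First compute the reduced Gröbner basis of I by Buchberger's algorithm.
f_1 = 4xy + 5y² + 3x + 9y - 21, LT = xy.
f_2 = 5x² - 6xy + 1, LT = x².
f_3 = 5xy - 3x - 2, LT = xy.
f_4 = 11xy + 2y² - 4x - 6y - 3, LT = xy.

S(f_1,f_2): lcm = x²y. S = 49/20xy² + ¾x² + 9/4xy - 21/4x - ⅕y.
  leading term xy²: subtract (49/80y)·f_1 from 49/20xy² + ¾x² + 9/4xy - 21/4x - ⅕y → -49/16y³ + ¾x² + 33/80xy - 441/80y² - 21/4x + 1013/80y
  leading term y³: no divisor's leading term divides it; move -49/16y³ to the remainder.
  leading term x²: subtract (3/20)·f_2 from ¾x² + 33/80xy - 441/80y² - 21/4x + 1013/80y → 21/16xy - 441/80y² - 21/4x + 1013/80y - 3/20
  leading term xy: subtract (21/64)·f_1 from 21/16xy - 441/80y² - 21/4x + 1013/80y - 3/20 → -2289/320y² - 399/64x + 3107/320y + 2157/320
  leading term y²: no divisor's leading term divides it; move -2289/320y² to the remainder.
  leading term x: no divisor's leading term divides it; move -399/64x to the remainder.
  leading term y: no divisor's leading term divides it; move 3107/320y to the remainder.
  leading term 1: no divisor's leading term divides it; move 2157/320 to the remainder.
  remainder -49/16y³ - 2289/320y² - 399/64x + 3107/320y + 2157/320 ≠ 0; add h_5 = -49/16y³ - 2289/320y² - 399/64x + 3107/320y + 2157/320 to the basis.

S(f_1,f_3): lcm = xy. S = 5/4y² + 27/20x + 9/4y - 97/20.
  leading term y²: no divisor's leading term divides it; move 5/4y² to the remainder.
  leading term x: no divisor's leading term divides it; move 27/20x to the remainder.
  leading term y: no divisor's leading term divides it; move 9/4y to the remainder.
  leading term 1: no divisor's leading term divides it; move -97/20 to the remainder.
  remainder 5/4y² + 27/20x + 9/4y - 97/20 ≠ 0; add h_6 = 5/4y² + 27/20x + 9/4y - 97/20 to the basis.

S(f_1,f_4): lcm = xy. S = 47/44y² + 49/44x + 123/44y - 219/44.
  leading term y²: subtract (47/55)·h_6 from 47/44y² + 49/44x + 123/44y - 219/44 → -1/25x + 48/55y - 229/275
  leading term x: no divisor's leading term divides it; move -1/25x to the remainder.
  leading term y: no divisor's leading term divides it; move 48/55y to the remainder.
  leading term 1: no divisor's leading term divides it; move -229/275 to the remainder.
  remainder -1/25x + 48/55y - 229/275 ≠ 0; add h_7 = -1/25x + 48/55y - 229/275 to the basis.

S(f_2,f_3): lcm = x²y. S = -6/5xy² + ⅗x² + ⅖x + ⅕y.
  leading term xy²: subtract (-3/10y)·f_1 from -6/5xy² + ⅗x² + ⅖x + ⅕y → 3/2y³ + ⅗x² + 9/10xy + 27/10y² + ⅖x - 61/10y
  leading term y³: subtract (-24/49)·h_5 from 3/2y³ + ⅗x² + 9/10xy + 27/10y² + ⅖x - 61/10y → ⅗x² + 9/10xy - 45/56y² - 743/280x - 527/392y + 6471/1960
  leading term x²: subtract (3/25)·f_2 from ⅗x² + 9/10xy - 45/56y² - 743/280x - 527/392y + 6471/1960 → 81/50xy - 45/56y² - 743/280x - 527/392y + 31179/9800
  leading term xy: subtract (81/200)·f_1 from 81/50xy - 45/56y² - 743/280x - 527/392y + 31179/9800 → -99/35y² - 677/175x - 6112/1225y + 14316/1225
  leading term y²: subtract (-396/175)·h_6 from -99/35y² - 677/175x - 6112/1225y + 14316/1225 → -712/875x + 5/49y + 4359/6125
  leading term x: subtract (712/35)·h_7 from -712/875x + 5/49y + 4359/6125 → -237857/13475y + 237857/13475
  leading term y: no divisor's leading term divides it; move -237857/13475y to the remainder.
  leading term 1: no divisor's leading term divides it; move 237857/13475 to the remainder.
  remainder -237857/13475y + 237857/13475 ≠ 0; add h_8 = -237857/13475y + 237857/13475 to the basis.

The other S-polynomials (S(f_2,f_4), S(f_3,f_4), S(f_1,h_5), S(f_2,h_5), S(f_3,h_5), S(f_4,h_5), S(f_1,h_6), S(f_2,h_6), S(f_3,h_6), S(f_4,h_6), S(h_5,h_6), S(f_1,h_7), S(f_2,h_7), S(f_3,h_7), S(f_4,h_7), S(h_5,h_7), S(h_6,h_7), S(f_1,h_8), S(f_2,h_8), S(f_3,h_8), S(f_4,h_8), S(h_5,h_8), S(h_6,h_8), S(h_7,h_8)) all reduce to 0 modulo the current basis, so we have a Gröbner basis.
Inter-reduce: drop elements whose leading term is divisible by another's, tail-reduce, and make monic.
Reduced Gröbner basis: {x - 1, y - 1}.
Label its elements g_1 = x - 1, g_2 = y - 1.

Reduce p = 2y² - 5/4x - 5y + 5/4 modulo G:
  leading term y²: subtract (2y)·g_2 from 2y² - 5/4x - 5y + 5/4 → -5/4x - 3y + 5/4
  leading term x: subtract (-5/4)·g_1 from -5/4x - 3y + 5/4 → -3y
  leading term y: subtract (-3)·g_2 from -3y → -3
  leading term 1: no divisor's leading term divides it; move -3 to the remainder.
  normal form = -3.
The normal form is nonzero, so p ∉ I. Since p minus its normal form lies in I, I + (p) = I + (r) where r = -3; decide whether this ideal is the whole ring.
Here r = -3 is a nonzero constant, hence a unit: 1 ∈ I + (p), the Gröbner basis of I + (p) is {1}, and the enlarged system has no common solution — adjoining p is inconsistent.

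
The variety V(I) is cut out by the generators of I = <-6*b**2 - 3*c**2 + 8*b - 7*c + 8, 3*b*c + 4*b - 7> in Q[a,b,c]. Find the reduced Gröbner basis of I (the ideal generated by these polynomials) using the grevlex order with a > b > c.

f_1 = -6*b**2 - 3*c**2 + 8*b - 7*c + 8, LT = b**2.
f_2 = 3*b*c + 4*b - 7, LT = b*c.

S(f_1,f_2): lcm = b**2*c. S = 1/2*c**3 - 4/3*b**2 - 4/3*b*c + 7/6*c**2 + 7/3*b - 4/3*c.
  leading term c**3: no divisor's leading term divides it; move 1/2*c**3 to the remainder.
  leading term b**2: subtract (2/9)·f_1 from -4/3*b**2 - 4/3*b*c + 7/6*c**2 + 7/3*b - 4/3*c → -4/3*b*c + 11/6*c**2 + 5/9*b + 2/9*c - 16/9
  leading term b*c: subtract (-4/9)·f_2 from -4/3*b*c + 11/6*c**2 + 5/9*b + 2/9*c - 16/9 → 11/6*c**2 + 7/3*b + 2/9*c - 44/9
  leading term c**2: no divisor's leading term divides it; move 11/6*c**2 to the remainder.
  leading term b: no divisor's leading term divides it; move 7/3*b to the remainder.
  leading term c: no divisor's leading term divides it; move 2/9*c to the remainder.
  leading term 1: no divisor's leading term divides it; move -44/9 to the remainder.
  remainder 1/2*c**3 + 11/6*c**2 + 7/3*b + 2/9*c - 44/9 ≠ 0; add g_3 = 1/2*c**3 + 11/6*c**2 + 7/3*b + 2/9*c - 44/9 to the basis.

S(f_1,g_3): leading monomials are coprime, so the S-polynomial reduces to 0 (Buchberger's first criterion).
S(f_2,g_3): lcm = b*c**3. S = -7/3*b*c**2 - 14/3*b**2 - 4/9*b*c - 7/3*c**2 + 88/9*b.
  leading term b*c**2: subtract (-7/9*c)·f_2 from -7/3*b*c**2 - 14/3*b**2 - 4/9*b*c - 7/3*c**2 + 88/9*b → -14/3*b**2 + 8/3*b*c - 7/3*c**2 + 88/9*b - 49/9*c
  leading term b**2: subtract (7/9)·f_1 from -14/3*b**2 + 8/3*b*c - 7/3*c**2 + 88/9*b - 49/9*c → 8/3*b*c + 32/9*b - 56/9
  leading term b*c: subtract (8/9)·f_2 from 8/3*b*c + 32/9*b - 56/9 → 0
  remainder 0.

Every S-polynomial of the final basis reduces to 0, so we have a Gröbner basis.

G = {c**3 + 11/3*c**2 + 14/3*b + 4/9*c - 88/9, b**2 + 1/2*c**2 - 4/3*b + 7/6*c - 4/3, b*c + 4/3*b - 7/3}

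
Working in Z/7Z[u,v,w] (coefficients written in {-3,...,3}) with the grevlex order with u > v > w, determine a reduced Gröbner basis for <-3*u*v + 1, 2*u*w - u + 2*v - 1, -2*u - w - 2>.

G = {v**2 + 3*v - 2*w + 1, v*w + 2*v + 3, w**2 - 2*v - 2*w, u - 3*w + 1}

f_1 = -3*u*v + 1, LT = u*v.
f_2 = 2*u*w - u + 2*v - 1, LT = u*w.
f_3 = -2*u - w - 2, LT = u.

S(f_1,f_2): lcm = u*v*w. S = -3*u*v - v**2 - 3*v + 2*w.
  leading term u*v: subtract (1)·f_1 from -3*u*v - v**2 - 3*v + 2*w → -v**2 - 3*v + 2*w - 1
  leading term v**2: no divisor's leading term divides it; move -v**2 to the remainder.
  leading term v: no divisor's leading term divides it; move -3*v to the remainder.
  leading term w: no divisor's leading term divides it; move 2*w to the remainder.
  leading term 1: no divisor's leading term divides it; move -1 to the remainder.
  remainder -v**2 - 3*v + 2*w - 1 ≠ 0; add g_4 = -v**2 - 3*v + 2*w - 1 to the basis.

S(f_1,f_3): lcm = u*v. S = 3*v*w - v + 2.
  leading term v*w: no divisor's leading term divides it; move 3*v*w to the remainder.
  leading term v: no divisor's leading term divides it; move -v to the remainder.
  leading term 1: no divisor's leading term divides it; move 2 to the remainder.
  remainder 3*v*w - v + 2 ≠ 0; add g_5 = 3*v*w - v + 2 to the basis.

S(f_2,f_3): lcm = u*w. S = 3*w**2 + 3*u + v - w + 3.
  leading term w**2: no divisor's leading term divides it; move 3*w**2 to the remainder.
  leading term u: subtract (2)·f_3 from 3*u + v - w + 3 → v + w
  leading term v: no divisor's leading term divides it; move v to the remainder.
  leading term w: no divisor's leading term divides it; move w to the remainder.
  remainder 3*w**2 + v + w ≠ 0; add g_6 = 3*w**2 + v + w to the basis.

The other S-polynomials (S(f_1,g_4), S(f_2,g_4), S(f_3,g_4), S(f_1,g_5), S(f_2,g_5), S(f_3,g_5), S(g_4,g_5), S(f_1,g_6), S(f_2,g_6), S(f_3,g_6), S(g_4,g_6), S(g_5,g_6)) all reduce to 0 modulo the current basis, so we have a Gröbner basis.
Inter-reduce: drop elements whose leading term is divisible by another's, tail-reduce, and make monic.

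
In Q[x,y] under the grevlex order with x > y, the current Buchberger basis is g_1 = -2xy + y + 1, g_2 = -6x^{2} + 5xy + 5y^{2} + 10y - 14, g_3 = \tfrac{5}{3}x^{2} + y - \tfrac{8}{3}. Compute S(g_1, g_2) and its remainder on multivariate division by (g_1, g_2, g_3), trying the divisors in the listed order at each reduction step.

S(g_1, g_2) = \tfrac{5}{6}xy^{2} + \tfrac{5}{6}y^{3} - \tfrac{1}{2}xy + \tfrac{5}{3}y^{2} - \tfrac{1}{2}x - \tfrac{7}{3}y; remainder on division = \tfrac{5}{6}y^{3} + \tfrac{25}{12}y^{2} - \tfrac{1}{2}x - \tfrac{13}{6}y - \tfrac{1}{4}.

lcm(LM(g_1), LM(g_2)) = x^{2}y.
S = (lcm/LT(g_1))·g_1 − (lcm/LT(g_2))·g_2 = \tfrac{5}{6}xy^{2} + \tfrac{5}{6}y^{3} - \tfrac{1}{2}xy + \tfrac{5}{3}y^{2} - \tfrac{1}{2}x - \tfrac{7}{3}y.
Reduce S modulo (g_1, g_2, g_3) in that order:
  leading term xy^{2}: subtract (-\tfrac{5}{12}y)·g_1 from \tfrac{5}{6}xy^{2} + \tfrac{5}{6}y^{3} - \tfrac{1}{2}xy + \tfrac{5}{3}y^{2} - \tfrac{1}{2}x - \tfrac{7}{3}y → \tfrac{5}{6}y^{3} - \tfrac{1}{2}xy + \tfrac{25}{12}y^{2} - \tfrac{1}{2}x - \tfrac{23}{12}y
  leading term y^{3}: no divisor's leading term divides it; move \tfrac{5}{6}y^{3} to the remainder.
  leading term xy: subtract (\tfrac{1}{4})·g_1 from -\tfrac{1}{2}xy + \tfrac{25}{12}y^{2} - \tfrac{1}{2}x - \tfrac{23}{12}y → \tfrac{25}{12}y^{2} - \tfrac{1}{2}x - \tfrac{13}{6}y - \tfrac{1}{4}
  leading term y^{2}: no divisor's leading term divides it; move \tfrac{25}{12}y^{2} to the remainder.
  leading term x: no divisor's leading term divides it; move -\tfrac{1}{2}x to the remainder.
  leading term y: no divisor's leading term divides it; move -\tfrac{13}{6}y to the remainder.
  leading term 1: no divisor's leading term divides it; move -\tfrac{1}{4} to the remainder.
The remainder \tfrac{5}{6}y^{3} + \tfrac{25}{12}y^{2} - \tfrac{1}{2}x - \tfrac{13}{6}y - \tfrac{1}{4} is nonzero, so it would be added as the next basis element.
An S-polynomial is built so that the two leading terms cancel; whether anything survives reduction is exactly the Gröbner-basis criterion.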